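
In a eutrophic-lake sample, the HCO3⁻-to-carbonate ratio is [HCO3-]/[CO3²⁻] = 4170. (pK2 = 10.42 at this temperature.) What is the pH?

From K2 = [H⁺][CO3²⁻]/[HCO3-]:  pH = pK2 − log₁₀([HCO3-]/[CO3²⁻])
log₁₀(4170) = +3.620
pH = 10.42 − (+3.620) = 6.80

pH = 6.80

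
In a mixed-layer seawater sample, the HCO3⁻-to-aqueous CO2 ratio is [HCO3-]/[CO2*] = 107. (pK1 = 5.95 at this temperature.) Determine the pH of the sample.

pH = 7.98

From K1 = [H⁺][HCO3-]/[CO2*]:  pH = pK1 + log₁₀([HCO3-]/[CO2*])
log₁₀(107) = +2.029
pH = 5.95 + (+2.029) = 7.98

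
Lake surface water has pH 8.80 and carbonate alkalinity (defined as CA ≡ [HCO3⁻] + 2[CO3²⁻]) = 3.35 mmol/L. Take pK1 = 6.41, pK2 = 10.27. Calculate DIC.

DIC = 3.26 mmol/L

CA = [HCO3⁻] + 2[CO3²⁻] = (α₁ + 2α₂)·DIC
At pH 8.80: [H⁺]/K1 = 10^-2.39 = 0.0040738, K2/[H⁺] = 10^-1.47 = 0.033884
α₁ = 1/(1 + 0.0040738 + 0.033884) = 1/1.0380 = 0.9634; α₂ = α₁·K2/[H⁺] = 0.03265
α₁ + 2α₂ = 1.0287
DIC = CA / (α₁ + 2α₂) = 3.35 / 1.0287 = 3.26 mmol/L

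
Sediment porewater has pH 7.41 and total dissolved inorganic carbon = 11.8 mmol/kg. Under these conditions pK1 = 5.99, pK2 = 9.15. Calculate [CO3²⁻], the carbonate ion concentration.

[CO3²⁻] = 0.203 mmol/kg

α₂ = 1 / (1 + [H⁺]/K2 + [H⁺]²/(K1K2)) = 1 / (1 + 10^+1.74 + 10^+0.32)
   = 1 / (1 + 54.954 + 2.0893) = 1/58.043 = 0.01723
[CO3²⁻] = α₂ × DIC = 0.01723 × 11.8 = 0.203 mmol/kg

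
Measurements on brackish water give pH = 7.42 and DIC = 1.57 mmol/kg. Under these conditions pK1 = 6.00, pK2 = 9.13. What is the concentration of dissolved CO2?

α₀ = 1 / (1 + K1/[H⁺] + K1K2/[H⁺]²) = 1 / (1 + 10^+1.42 + 10^-0.29)
   = 1 / (1 + 26.303 + 0.51286) = 1/27.816 = 0.03595
[CO2*] = α₀ × DIC = 0.03595 × 1.57 = 0.0564 mmol/kg

[CO2*] = 0.0564 mmol/kg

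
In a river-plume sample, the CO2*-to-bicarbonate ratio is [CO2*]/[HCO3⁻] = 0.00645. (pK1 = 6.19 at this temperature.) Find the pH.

pH = 8.38

From K1 = [H⁺][HCO3⁻]/[CO2*]:  pH = pK1 − log₁₀([CO2*]/[HCO3⁻])
log₁₀(0.00645) = -2.190
pH = 6.19 − (-2.190) = 8.38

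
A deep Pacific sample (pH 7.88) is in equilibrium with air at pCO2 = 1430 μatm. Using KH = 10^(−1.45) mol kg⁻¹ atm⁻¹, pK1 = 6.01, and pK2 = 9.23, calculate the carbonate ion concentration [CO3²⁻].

[CO3²⁻] = 0.168 mmol/kg

[CO2*] = KH · pCO2 = 10^(−1.45) × 1430×10^-6 = 5.074×10^-5 mol/kg
α₀ = 1/(1 + K1/[H⁺] + K1K2/[H⁺]²) = 1/(1 + 10^+1.87 + 10^+0.52) = 0.01275
DIC = [CO2*]/α₀ = 5.074×10^-5 / 0.01275 = 3.980 mmol/kg
[CO3²⁻] = α₂·DIC; α₂ = 0.04221, so [CO3²⁻] = 0.04221 × 3.980 = 0.168 mmol/kg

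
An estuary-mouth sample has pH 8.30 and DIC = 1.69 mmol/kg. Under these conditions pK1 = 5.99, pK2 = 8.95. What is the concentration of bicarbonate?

[HCO3⁻] = 1.38 mmol/kg

α₁ = 1 / (1 + [H⁺]/K1 + K2/[H⁺]) = 1 / (1 + 10^-2.31 + 10^-0.65)
   = 1 / (1 + 0.0048978 + 0.22387) = 1/1.2288 = 0.8138
[HCO3⁻] = α₁ × DIC = 0.8138 × 1.69 = 1.38 mmol/kg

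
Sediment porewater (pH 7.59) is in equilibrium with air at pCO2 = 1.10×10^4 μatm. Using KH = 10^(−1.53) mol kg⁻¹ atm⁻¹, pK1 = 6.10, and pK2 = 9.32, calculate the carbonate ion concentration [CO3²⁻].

[CO3²⁻] = 0.187 mmol/kg

[CO2*] = KH · pCO2 = 10^(−1.53) × 1.10×10^4×10^-6 = 3.246×10^-4 mol/kg
α₀ = 1/(1 + K1/[H⁺] + K1K2/[H⁺]²) = 1/(1 + 10^+1.49 + 10^-0.24) = 0.03079
DIC = [CO2*]/α₀ = 3.246×10^-4 / 0.03079 = 10.54 mmol/kg
[CO3²⁻] = α₂·DIC; α₂ = 0.01772, so [CO3²⁻] = 0.01772 × 10.54 = 0.187 mmol/kg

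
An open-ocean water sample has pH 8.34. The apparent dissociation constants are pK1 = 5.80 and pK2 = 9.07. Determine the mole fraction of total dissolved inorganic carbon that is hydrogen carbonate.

α₁ = 0.841

α₁ = 1 / (1 + [H⁺]/K1 + K2/[H⁺]) = 1 / (1 + 10^-2.54 + 10^-0.73)
   = 1 / (1 + 0.0028840 + 0.18621) = 1/1.1891 = 0.8410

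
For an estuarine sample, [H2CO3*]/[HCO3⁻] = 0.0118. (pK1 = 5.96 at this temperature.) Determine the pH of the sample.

pH = 7.89

From K1 = [H⁺][HCO3⁻]/[H2CO3*]:  pH = pK1 − log₁₀([H2CO3*]/[HCO3⁻])
log₁₀(0.0118) = -1.928
pH = 5.96 − (-1.928) = 7.89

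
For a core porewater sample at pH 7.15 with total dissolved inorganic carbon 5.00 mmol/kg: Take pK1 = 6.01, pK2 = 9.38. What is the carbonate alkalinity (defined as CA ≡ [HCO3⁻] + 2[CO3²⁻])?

CA = 4.69 mmol/kg

CA = [HCO3⁻] + 2[CO3²⁻] = (α₁ + 2α₂)·DIC
At pH 7.15: [H⁺]/K1 = 10^-1.14 = 0.072444, K2/[H⁺] = 10^-2.23 = 0.0058884
α₁ = 1/(1 + 0.072444 + 0.0058884) = 1/1.0783 = 0.9274; α₂ = α₁·K2/[H⁺] = 0.005461
α₁ + 2α₂ = 0.9383
CA = 0.9383 × 5.00 = 4.69 mmol/kg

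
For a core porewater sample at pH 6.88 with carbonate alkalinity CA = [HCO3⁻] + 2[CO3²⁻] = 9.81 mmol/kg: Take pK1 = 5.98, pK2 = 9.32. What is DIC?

DIC = 11.0 mmol/kg

CA = [HCO3⁻] + 2[CO3²⁻] = (α₁ + 2α₂)·DIC
At pH 6.88: [H⁺]/K1 = 10^-0.90 = 0.12589, K2/[H⁺] = 10^-2.44 = 0.0036308
α₁ = 1/(1 + 0.12589 + 0.0036308) = 1/1.1295 = 0.8853; α₂ = α₁·K2/[H⁺] = 0.003214
α₁ + 2α₂ = 0.8918
DIC = CA / (α₁ + 2α₂) = 9.81 / 0.8918 = 11.0 mmol/kg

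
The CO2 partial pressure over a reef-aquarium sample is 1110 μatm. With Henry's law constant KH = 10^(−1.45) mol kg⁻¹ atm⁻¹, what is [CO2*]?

KH = 10^(−1.45) = 3.548×10^-2 mol kg⁻¹ atm⁻¹
[CO2*] = KH · pCO2 = 3.548×10^-2 × 1110×10^-6 atm = 3.94×10^-5 mol/kg

[CO2*] = 39.4 μmol/kg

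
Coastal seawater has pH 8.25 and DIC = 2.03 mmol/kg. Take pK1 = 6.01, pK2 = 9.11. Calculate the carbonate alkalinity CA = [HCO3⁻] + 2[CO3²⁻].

CA = 2.26 mmol/kg

CA = [HCO3⁻] + 2[CO3²⁻] = (α₁ + 2α₂)·DIC
At pH 8.25: [H⁺]/K1 = 10^-2.24 = 0.0057544, K2/[H⁺] = 10^-0.86 = 0.13804
α₁ = 1/(1 + 0.0057544 + 0.13804) = 1/1.1438 = 0.8743; α₂ = α₁·K2/[H⁺] = 0.1207
α₁ + 2α₂ = 1.1157
CA = 1.1157 × 2.03 = 2.26 mmol/kg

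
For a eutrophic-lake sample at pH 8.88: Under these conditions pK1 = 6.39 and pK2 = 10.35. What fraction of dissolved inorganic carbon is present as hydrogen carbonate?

α₁ = 1 / (1 + [H⁺]/K1 + K2/[H⁺]) = 1 / (1 + 10^-2.49 + 10^-1.47)
   = 1 / (1 + 0.0032359 + 0.033884) = 1/1.0371 = 0.9642

α₁ = 0.964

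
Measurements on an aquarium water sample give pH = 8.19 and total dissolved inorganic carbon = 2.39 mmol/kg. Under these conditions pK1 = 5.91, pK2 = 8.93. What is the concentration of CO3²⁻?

[CO3²⁻] = 0.366 mmol/kg

α₂ = 1 / (1 + [H⁺]/K2 + [H⁺]²/(K1K2)) = 1 / (1 + 10^+0.74 + 10^-1.54)
   = 1 / (1 + 5.4954 + 0.028840) = 1/6.5242 = 0.1533
[CO3²⁻] = α₂ × DIC = 0.1533 × 2.39 = 0.366 mmol/kg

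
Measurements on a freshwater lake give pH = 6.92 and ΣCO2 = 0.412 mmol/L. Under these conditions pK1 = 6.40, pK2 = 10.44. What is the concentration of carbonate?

[CO3²⁻] = 0.0955 μmol/L

α₂ = 1 / (1 + [H⁺]/K2 + [H⁺]²/(K1K2)) = 1 / (1 + 10^+3.52 + 10^+3.00)
   = 1 / (1 + 3311.3 + 1000.0) = 1/4312.3 = 0.0002319
[CO3²⁻] = α₂ × DIC = 0.0002319 × 0.412 = 9.55×10^-5 mmol/L = 0.0955 μmol/L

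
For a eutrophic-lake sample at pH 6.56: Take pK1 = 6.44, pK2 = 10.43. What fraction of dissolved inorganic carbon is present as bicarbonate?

α₁ = 0.569

α₁ = 1 / (1 + [H⁺]/K1 + K2/[H⁺]) = 1 / (1 + 10^-0.12 + 10^-3.87)
   = 1 / (1 + 0.75858 + 0.00013490) = 1/1.7587 = 0.5686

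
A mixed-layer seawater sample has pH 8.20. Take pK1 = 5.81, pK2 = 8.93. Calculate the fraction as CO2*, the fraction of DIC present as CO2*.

α₀ = 0.00342

α₀ = 1 / (1 + K1/[H⁺] + K1K2/[H⁺]²) = 1 / (1 + 10^+2.39 + 10^+1.66)
   = 1 / (1 + 245.47 + 45.709) = 1/292.18 = 0.003423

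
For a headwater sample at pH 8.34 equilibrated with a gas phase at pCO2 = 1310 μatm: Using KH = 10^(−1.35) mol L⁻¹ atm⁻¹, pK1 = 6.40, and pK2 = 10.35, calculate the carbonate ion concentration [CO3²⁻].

[CO3²⁻] = 0.0498 mmol/L

[CO2*] = KH · pCO2 = 10^(−1.35) × 1310×10^-6 = 5.852×10^-5 mol/L
α₀ = 1/(1 + K1/[H⁺] + K1K2/[H⁺]²) = 1/(1 + 10^+1.94 + 10^-0.07) = 0.01124
DIC = [CO2*]/α₀ = 5.852×10^-5 / 0.01124 = 5.205 mmol/L
[CO3²⁻] = α₂·DIC; α₂ = 0.009569, so [CO3²⁻] = 0.009569 × 5.205 = 0.0498 mmol/L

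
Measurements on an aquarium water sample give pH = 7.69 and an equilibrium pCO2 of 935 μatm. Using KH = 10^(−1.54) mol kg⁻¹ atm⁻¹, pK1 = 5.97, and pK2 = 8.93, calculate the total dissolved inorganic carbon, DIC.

DIC = 1.52 mmol/kg

[CO2*] = KH · pCO2 = 10^(−1.54) × 935×10^-6 = 2.697×10^-5 mol/kg
α₀ = 1/(1 + K1/[H⁺] + K1K2/[H⁺]²) = 1/(1 + 10^+1.72 + 10^+0.48) = 0.01770
DIC = [CO2*]/α₀ = 2.697×10^-5 / 0.01770 = 1.52 mmol/kg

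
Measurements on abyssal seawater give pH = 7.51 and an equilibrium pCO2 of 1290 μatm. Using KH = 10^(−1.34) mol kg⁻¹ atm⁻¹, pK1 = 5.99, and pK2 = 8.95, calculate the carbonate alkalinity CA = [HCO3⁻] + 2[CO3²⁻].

CA = 2.09 mmol/kg

[CO2*] = KH · pCO2 = 10^(−1.34) × 1290×10^-6 = 5.896×10^-5 mol/kg
α₀ = 1/(1 + K1/[H⁺] + K1K2/[H⁺]²) = 1/(1 + 10^+1.52 + 10^+0.08) = 0.02832
DIC = [CO2*]/α₀ = 5.896×10^-5 / 0.02832 = 2.082 mmol/kg
CA = (α₁ + 2α₂)·DIC = (0.9376 + 2×0.03404) × 2.082 = 2.09 mmol/kg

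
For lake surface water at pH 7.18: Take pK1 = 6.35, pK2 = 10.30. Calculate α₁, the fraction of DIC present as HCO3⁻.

α₁ = 1 / (1 + [H⁺]/K1 + K2/[H⁺]) = 1 / (1 + 10^-0.83 + 10^-3.12)
   = 1 / (1 + 0.14791 + 0.00075858) = 1/1.1487 = 0.8706

α₁ = 0.871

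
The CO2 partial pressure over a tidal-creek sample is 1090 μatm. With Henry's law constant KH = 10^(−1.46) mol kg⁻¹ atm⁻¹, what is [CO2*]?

KH = 10^(−1.46) = 3.467×10^-2 mol kg⁻¹ atm⁻¹
[CO2*] = KH · pCO2 = 3.467×10^-2 × 1090×10^-6 atm = 3.78×10^-5 mol/kg

[CO2*] = 37.8 μmol/kg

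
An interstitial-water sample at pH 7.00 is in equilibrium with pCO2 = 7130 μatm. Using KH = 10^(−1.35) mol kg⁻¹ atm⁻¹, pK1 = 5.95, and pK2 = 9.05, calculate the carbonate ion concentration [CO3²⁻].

[CO3²⁻] = 0.0318 mmol/kg

[CO2*] = KH · pCO2 = 10^(−1.35) × 7130×10^-6 = 3.185×10^-4 mol/kg
α₀ = 1/(1 + K1/[H⁺] + K1K2/[H⁺]²) = 1/(1 + 10^+1.05 + 10^-1.00) = 0.08117
DIC = [CO2*]/α₀ = 3.185×10^-4 / 0.08117 = 3.924 mmol/kg
[CO3²⁻] = α₂·DIC; α₂ = 0.008117, so [CO3²⁻] = 0.008117 × 3.924 = 0.0318 mmol/kg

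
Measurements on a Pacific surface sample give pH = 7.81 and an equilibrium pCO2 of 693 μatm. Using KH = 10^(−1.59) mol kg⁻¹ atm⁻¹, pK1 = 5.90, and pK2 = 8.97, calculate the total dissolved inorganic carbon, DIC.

DIC = 1.57 mmol/kg

[CO2*] = KH · pCO2 = 10^(−1.59) × 693×10^-6 = 1.781×10^-5 mol/kg
α₀ = 1/(1 + K1/[H⁺] + K1K2/[H⁺]²) = 1/(1 + 10^+1.91 + 10^+0.75) = 0.01138
DIC = [CO2*]/α₀ = 1.781×10^-5 / 0.01138 = 1.57 mmol/kg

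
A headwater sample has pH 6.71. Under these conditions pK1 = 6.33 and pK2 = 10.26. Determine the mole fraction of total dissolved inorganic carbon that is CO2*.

α₀ = 0.294

α₀ = 1 / (1 + K1/[H⁺] + K1K2/[H⁺]²) = 1 / (1 + 10^+0.38 + 10^-3.17)
   = 1 / (1 + 2.3988 + 0.00067608) = 1/3.3995 = 0.2942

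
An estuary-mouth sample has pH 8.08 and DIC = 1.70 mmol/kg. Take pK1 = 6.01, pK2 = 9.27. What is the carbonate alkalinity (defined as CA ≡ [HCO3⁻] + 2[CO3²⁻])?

CA = 1.79 mmol/kg

CA = [HCO3⁻] + 2[CO3²⁻] = (α₁ + 2α₂)·DIC
At pH 8.08: [H⁺]/K1 = 10^-2.07 = 0.0085114, K2/[H⁺] = 10^-1.19 = 0.064565
α₁ = 1/(1 + 0.0085114 + 0.064565) = 1/1.0731 = 0.9319; α₂ = α₁·K2/[H⁺] = 0.06017
α₁ + 2α₂ = 1.0522
CA = 1.0522 × 1.70 = 1.79 mmol/kg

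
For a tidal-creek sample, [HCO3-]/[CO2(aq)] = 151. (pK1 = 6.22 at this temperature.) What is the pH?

pH = 8.40

From K1 = [H⁺][HCO3-]/[CO2(aq)]:  pH = pK1 + log₁₀([HCO3-]/[CO2(aq)])
log₁₀(151) = +2.179
pH = 6.22 + (+2.179) = 8.40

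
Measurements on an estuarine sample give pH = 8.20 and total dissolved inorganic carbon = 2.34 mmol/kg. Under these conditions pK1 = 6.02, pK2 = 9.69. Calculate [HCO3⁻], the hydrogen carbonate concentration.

[HCO3⁻] = 2.25 mmol/kg

α₁ = 1 / (1 + [H⁺]/K1 + K2/[H⁺]) = 1 / (1 + 10^-2.18 + 10^-1.49)
   = 1 / (1 + 0.0066069 + 0.032359) = 1/1.0390 = 0.9625
[HCO3⁻] = α₁ × DIC = 0.9625 × 2.34 = 2.25 mmol/kg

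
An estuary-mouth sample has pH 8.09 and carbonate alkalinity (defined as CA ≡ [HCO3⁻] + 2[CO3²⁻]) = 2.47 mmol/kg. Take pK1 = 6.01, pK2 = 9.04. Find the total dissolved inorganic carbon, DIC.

CA = [HCO3⁻] + 2[CO3²⁻] = (α₁ + 2α₂)·DIC
At pH 8.09: [H⁺]/K1 = 10^-2.08 = 0.0083176, K2/[H⁺] = 10^-0.95 = 0.11220
α₁ = 1/(1 + 0.0083176 + 0.11220) = 1/1.1205 = 0.8924; α₂ = α₁·K2/[H⁺] = 0.1001
α₁ + 2α₂ = 1.0927
DIC = CA / (α₁ + 2α₂) = 2.47 / 1.0927 = 2.26 mmol/kg

DIC = 2.26 mmol/kg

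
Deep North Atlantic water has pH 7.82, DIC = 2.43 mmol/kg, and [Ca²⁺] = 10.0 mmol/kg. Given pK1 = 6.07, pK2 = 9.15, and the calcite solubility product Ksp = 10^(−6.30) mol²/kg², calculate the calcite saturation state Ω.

α₂ = 1 / (1 + [H⁺]/K2 + [H⁺]²/(K1K2)) = 1 / (1 + 10^+1.33 + 10^-0.42)
   = 1 / (1 + 21.380 + 0.38019) = 1/22.760 = 0.04394
[CO3²⁻] = α₂ × DIC = 0.04394 × 2.43 = 0.1068 mmol/kg
Ksp = 10^(−6.30) = 5.012×10^-7
Ω = [Ca²⁺][CO3²⁻]/Ksp = (10.0×10^-3)(1.068×10^-4) / 5.012×10^-7 = 2.13

Ω = 2.13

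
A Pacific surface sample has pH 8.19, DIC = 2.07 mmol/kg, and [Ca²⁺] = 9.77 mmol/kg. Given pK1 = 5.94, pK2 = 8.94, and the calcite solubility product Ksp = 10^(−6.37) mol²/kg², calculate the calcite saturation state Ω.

Ω = 7.12

α₂ = 1 / (1 + [H⁺]/K2 + [H⁺]²/(K1K2)) = 1 / (1 + 10^+0.75 + 10^-1.50)
   = 1 / (1 + 5.6234 + 0.031623) = 1/6.6550 = 0.1503
[CO3²⁻] = α₂ × DIC = 0.1503 × 2.07 = 0.3110 mmol/kg
Ksp = 10^(−6.37) = 4.266×10^-7
Ω = [Ca²⁺][CO3²⁻]/Ksp = (9.77×10^-3)(3.110×10^-4) / 4.266×10^-7 = 7.12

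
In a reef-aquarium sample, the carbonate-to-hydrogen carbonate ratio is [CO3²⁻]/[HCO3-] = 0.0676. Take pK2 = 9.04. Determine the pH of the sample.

From K2 = [H⁺][CO3²⁻]/[HCO3-]:  pH = pK2 + log₁₀([CO3²⁻]/[HCO3-])
log₁₀(0.0676) = -1.170
pH = 9.04 + (-1.170) = 7.87

pH = 7.87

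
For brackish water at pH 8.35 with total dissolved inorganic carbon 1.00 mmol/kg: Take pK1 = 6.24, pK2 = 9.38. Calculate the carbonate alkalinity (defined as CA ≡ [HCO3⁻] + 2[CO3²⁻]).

CA = 1.08 mmol/kg

CA = [HCO3⁻] + 2[CO3²⁻] = (α₁ + 2α₂)·DIC
At pH 8.35: [H⁺]/K1 = 10^-2.11 = 0.0077625, K2/[H⁺] = 10^-1.03 = 0.093325
α₁ = 1/(1 + 0.0077625 + 0.093325) = 1/1.1011 = 0.9082; α₂ = α₁·K2/[H⁺] = 0.08476
α₁ + 2α₂ = 1.0777
CA = 1.0777 × 1.00 = 1.08 mmol/kg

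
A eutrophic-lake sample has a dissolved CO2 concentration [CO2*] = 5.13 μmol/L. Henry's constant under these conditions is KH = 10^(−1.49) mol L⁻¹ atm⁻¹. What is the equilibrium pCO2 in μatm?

pCO2 = 159 μatm

KH = 10^(−1.49) = 3.236×10^-2 mol L⁻¹ atm⁻¹
pCO2 = [CO2*]/KH = 5.13×10^-6 / 3.236×10^-2 = 1.59×10^-4 atm = 159 μatm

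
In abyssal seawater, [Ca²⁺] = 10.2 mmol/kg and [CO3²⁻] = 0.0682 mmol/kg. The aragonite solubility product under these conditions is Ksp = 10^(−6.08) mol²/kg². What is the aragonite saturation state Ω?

Ω = 0.836

Ksp = 10^(−6.08) = 8.318×10^-7
Ω = [Ca²⁺][CO3²⁻]/Ksp = (10.2×10^-3)(0.0682×10^-3) / 8.318×10^-7 = 0.836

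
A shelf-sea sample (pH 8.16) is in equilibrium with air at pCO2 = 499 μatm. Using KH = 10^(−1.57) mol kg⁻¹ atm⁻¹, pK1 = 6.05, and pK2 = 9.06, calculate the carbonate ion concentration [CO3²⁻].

[CO3²⁻] = 0.218 mmol/kg

[CO2*] = KH · pCO2 = 10^(−1.57) × 499×10^-6 = 1.343×10^-5 mol/kg
α₀ = 1/(1 + K1/[H⁺] + K1K2/[H⁺]²) = 1/(1 + 10^+2.11 + 10^+1.21) = 0.006847
DIC = [CO2*]/α₀ = 1.343×10^-5 / 0.006847 = 1.961 mmol/kg
[CO3²⁻] = α₂·DIC; α₂ = 0.1111, so [CO3²⁻] = 0.1111 × 1.961 = 0.218 mmol/kg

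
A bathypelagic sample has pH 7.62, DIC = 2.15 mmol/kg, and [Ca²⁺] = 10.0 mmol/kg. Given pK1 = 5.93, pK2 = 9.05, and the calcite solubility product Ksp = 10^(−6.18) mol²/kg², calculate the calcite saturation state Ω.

α₂ = 1 / (1 + [H⁺]/K2 + [H⁺]²/(K1K2)) = 1 / (1 + 10^+1.43 + 10^-0.26)
   = 1 / (1 + 26.915 + 0.54954) = 1/28.465 = 0.03513
[CO3²⁻] = α₂ × DIC = 0.03513 × 2.15 = 0.07553 mmol/kg
Ksp = 10^(−6.18) = 6.607×10^-7
Ω = [Ca²⁺][CO3²⁻]/Ksp = (10.0×10^-3)(7.553×10^-5) / 6.607×10^-7 = 1.14

Ω = 1.14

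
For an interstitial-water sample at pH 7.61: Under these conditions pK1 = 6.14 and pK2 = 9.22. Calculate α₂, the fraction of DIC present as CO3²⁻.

α₂ = 1 / (1 + [H⁺]/K2 + [H⁺]²/(K1K2)) = 1 / (1 + 10^+1.61 + 10^+0.14)
   = 1 / (1 + 40.738 + 1.3804) = 1/43.118 = 0.02319

α₂ = 0.0232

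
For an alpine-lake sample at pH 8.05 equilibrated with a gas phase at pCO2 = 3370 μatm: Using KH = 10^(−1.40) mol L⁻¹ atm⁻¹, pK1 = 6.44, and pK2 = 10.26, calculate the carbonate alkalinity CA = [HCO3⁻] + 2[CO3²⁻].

CA = 5.53 mmol/L

[CO2*] = KH · pCO2 = 10^(−1.40) × 3370×10^-6 = 1.342×10^-4 mol/L
α₀ = 1/(1 + K1/[H⁺] + K1K2/[H⁺]²) = 1/(1 + 10^+1.61 + 10^-0.60) = 0.02382
DIC = [CO2*]/α₀ = 1.342×10^-4 / 0.02382 = 5.633 mmol/L
CA = (α₁ + 2α₂)·DIC = (0.9702 + 2×0.005982) × 5.633 = 5.53 mmol/L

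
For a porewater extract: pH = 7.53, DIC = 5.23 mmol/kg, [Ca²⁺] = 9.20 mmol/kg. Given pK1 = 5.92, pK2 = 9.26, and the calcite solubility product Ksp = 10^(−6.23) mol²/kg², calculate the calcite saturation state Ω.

α₂ = 1 / (1 + [H⁺]/K2 + [H⁺]²/(K1K2)) = 1 / (1 + 10^+1.73 + 10^+0.12)
   = 1 / (1 + 53.703 + 1.3183) = 1/56.021 = 0.01785
[CO3²⁻] = α₂ × DIC = 0.01785 × 5.23 = 0.09336 mmol/kg
Ksp = 10^(−6.23) = 5.888×10^-7
Ω = [Ca²⁺][CO3²⁻]/Ksp = (9.20×10^-3)(9.336×10^-5) / 5.888×10^-7 = 1.46

Ω = 1.46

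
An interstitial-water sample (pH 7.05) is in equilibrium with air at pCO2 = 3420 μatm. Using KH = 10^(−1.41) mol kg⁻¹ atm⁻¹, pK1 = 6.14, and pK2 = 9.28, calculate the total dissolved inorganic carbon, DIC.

[CO2*] = KH · pCO2 = 10^(−1.41) × 3420×10^-6 = 1.331×10^-4 mol/kg
α₀ = 1/(1 + K1/[H⁺] + K1K2/[H⁺]²) = 1/(1 + 10^+0.91 + 10^-1.32) = 0.1090
DIC = [CO2*]/α₀ = 1.331×10^-4 / 0.1090 = 1.22 mmol/kg

DIC = 1.22 mmol/kg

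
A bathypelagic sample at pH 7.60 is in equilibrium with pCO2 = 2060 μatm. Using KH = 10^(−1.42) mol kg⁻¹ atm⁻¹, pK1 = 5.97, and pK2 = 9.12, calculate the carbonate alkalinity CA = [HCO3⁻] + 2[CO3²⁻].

[CO2*] = KH · pCO2 = 10^(−1.42) × 2060×10^-6 = 7.832×10^-5 mol/kg
α₀ = 1/(1 + K1/[H⁺] + K1K2/[H⁺]²) = 1/(1 + 10^+1.63 + 10^+0.11) = 0.02225
DIC = [CO2*]/α₀ = 7.832×10^-5 / 0.02225 = 3.520 mmol/kg
CA = (α₁ + 2α₂)·DIC = (0.9491 + 2×0.02866) × 3.520 = 3.54 mmol/kg

CA = 3.54 mmol/kg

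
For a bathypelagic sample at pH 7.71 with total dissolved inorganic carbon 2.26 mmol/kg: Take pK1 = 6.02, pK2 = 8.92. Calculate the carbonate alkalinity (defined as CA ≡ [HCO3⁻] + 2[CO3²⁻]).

CA = [HCO3⁻] + 2[CO3²⁻] = (α₁ + 2α₂)·DIC
At pH 7.71: [H⁺]/K1 = 10^-1.69 = 0.020417, K2/[H⁺] = 10^-1.21 = 0.061660
α₁ = 1/(1 + 0.020417 + 0.061660) = 1/1.0821 = 0.9241; α₂ = α₁·K2/[H⁺] = 0.05698
α₁ + 2α₂ = 1.0381
CA = 1.0381 × 2.26 = 2.35 mmol/kg

CA = 2.35 mmol/kg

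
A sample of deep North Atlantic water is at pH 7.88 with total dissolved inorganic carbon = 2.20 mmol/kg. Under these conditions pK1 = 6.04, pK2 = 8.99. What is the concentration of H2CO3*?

[CO2*] = 0.0291 mmol/kg

α₀ = 1 / (1 + K1/[H⁺] + K1K2/[H⁺]²) = 1 / (1 + 10^+1.84 + 10^+0.73)
   = 1 / (1 + 69.183 + 5.3703) = 1/75.553 = 0.01324
[CO2*] = α₀ × DIC = 0.01324 × 2.20 = 0.0291 mmol/kg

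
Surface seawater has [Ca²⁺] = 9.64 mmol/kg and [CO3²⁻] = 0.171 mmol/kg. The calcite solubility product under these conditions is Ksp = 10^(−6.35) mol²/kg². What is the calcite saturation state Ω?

Ω = 3.69

Ksp = 10^(−6.35) = 4.467×10^-7
Ω = [Ca²⁺][CO3²⁻]/Ksp = (9.64×10^-3)(0.171×10^-3) / 4.467×10^-7 = 3.69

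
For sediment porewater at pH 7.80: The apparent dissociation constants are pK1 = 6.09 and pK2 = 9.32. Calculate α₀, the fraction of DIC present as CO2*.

α₀ = 1 / (1 + K1/[H⁺] + K1K2/[H⁺]²) = 1 / (1 + 10^+1.71 + 10^+0.19)
   = 1 / (1 + 51.286 + 1.5488) = 1/53.835 = 0.01858

α₀ = 0.0186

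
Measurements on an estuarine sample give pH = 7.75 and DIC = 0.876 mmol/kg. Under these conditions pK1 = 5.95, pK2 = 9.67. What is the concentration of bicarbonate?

[HCO3⁻] = 0.852 mmol/kg

α₁ = 1 / (1 + [H⁺]/K1 + K2/[H⁺]) = 1 / (1 + 10^-1.80 + 10^-1.92)
   = 1 / (1 + 0.015849 + 0.012023) = 1/1.0279 = 0.9729
[HCO3⁻] = α₁ × DIC = 0.9729 × 0.876 = 0.852 mmol/kg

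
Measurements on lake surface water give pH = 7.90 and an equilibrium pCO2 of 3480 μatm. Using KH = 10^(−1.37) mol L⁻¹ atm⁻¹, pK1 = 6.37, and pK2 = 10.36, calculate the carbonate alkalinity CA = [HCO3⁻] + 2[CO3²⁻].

[CO2*] = KH · pCO2 = 10^(−1.37) × 3480×10^-6 = 1.484×10^-4 mol/L
α₀ = 1/(1 + K1/[H⁺] + K1K2/[H⁺]²) = 1/(1 + 10^+1.53 + 10^-0.93) = 0.02857
DIC = [CO2*]/α₀ = 1.484×10^-4 / 0.02857 = 5.196 mmol/L
CA = (α₁ + 2α₂)·DIC = (0.9681 + 2×0.003357) × 5.196 = 5.07 mmol/L

CA = 5.07 mmol/L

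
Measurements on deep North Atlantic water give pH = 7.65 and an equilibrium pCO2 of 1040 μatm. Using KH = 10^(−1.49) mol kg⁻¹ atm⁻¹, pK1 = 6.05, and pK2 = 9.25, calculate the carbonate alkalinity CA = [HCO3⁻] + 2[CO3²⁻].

[CO2*] = KH · pCO2 = 10^(−1.49) × 1040×10^-6 = 3.365×10^-5 mol/kg
α₀ = 1/(1 + K1/[H⁺] + K1K2/[H⁺]²) = 1/(1 + 10^+1.60 + 10^+0.00) = 0.02392
DIC = [CO2*]/α₀ = 3.365×10^-5 / 0.02392 = 1.407 mmol/kg
CA = (α₁ + 2α₂)·DIC = (0.9522 + 2×0.02392) × 1.407 = 1.41 mmol/kg

CA = 1.41 mmol/kg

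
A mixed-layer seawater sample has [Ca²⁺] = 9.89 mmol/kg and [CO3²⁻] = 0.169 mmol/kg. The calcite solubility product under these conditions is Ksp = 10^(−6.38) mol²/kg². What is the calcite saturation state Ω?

Ksp = 10^(−6.38) = 4.169×10^-7
Ω = [Ca²⁺][CO3²⁻]/Ksp = (9.89×10^-3)(0.169×10^-3) / 4.169×10^-7 = 4.01

Ω = 4.01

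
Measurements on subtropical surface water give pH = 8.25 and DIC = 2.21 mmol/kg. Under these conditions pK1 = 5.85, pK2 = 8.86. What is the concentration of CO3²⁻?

[CO3²⁻] = 0.434 mmol/kg

α₂ = 1 / (1 + [H⁺]/K2 + [H⁺]²/(K1K2)) = 1 / (1 + 10^+0.61 + 10^-1.79)
   = 1 / (1 + 4.0738 + 0.016218) = 1/5.0900 = 0.1965
[CO3²⁻] = α₂ × DIC = 0.1965 × 2.21 = 0.434 mmol/kg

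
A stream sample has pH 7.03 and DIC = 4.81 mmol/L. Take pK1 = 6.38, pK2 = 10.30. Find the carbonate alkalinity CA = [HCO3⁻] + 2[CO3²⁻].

CA = [HCO3⁻] + 2[CO3²⁻] = (α₁ + 2α₂)·DIC
At pH 7.03: [H⁺]/K1 = 10^-0.65 = 0.22387, K2/[H⁺] = 10^-3.27 = 0.00053703
α₁ = 1/(1 + 0.22387 + 0.00053703) = 1/1.2244 = 0.8167; α₂ = α₁·K2/[H⁺] = 0.0004386
α₁ + 2α₂ = 0.8176
CA = 0.8176 × 4.81 = 3.93 mmol/L

CA = 3.93 mmol/L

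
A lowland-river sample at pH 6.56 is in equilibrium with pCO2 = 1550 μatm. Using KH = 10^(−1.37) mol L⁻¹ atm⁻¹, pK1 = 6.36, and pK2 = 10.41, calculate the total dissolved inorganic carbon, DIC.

[CO2*] = KH · pCO2 = 10^(−1.37) × 1550×10^-6 = 6.612×10^-5 mol/L
α₀ = 1/(1 + K1/[H⁺] + K1K2/[H⁺]²) = 1/(1 + 10^+0.20 + 10^-3.65) = 0.3868
DIC = [CO2*]/α₀ = 6.612×10^-5 / 0.3868 = 0.171 mmol/L

DIC = 0.171 mmol/L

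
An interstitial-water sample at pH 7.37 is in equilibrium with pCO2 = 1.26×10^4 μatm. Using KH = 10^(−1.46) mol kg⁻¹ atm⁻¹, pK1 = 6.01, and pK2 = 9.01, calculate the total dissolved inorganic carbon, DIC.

DIC = 10.7 mmol/kg

[CO2*] = KH · pCO2 = 10^(−1.46) × 1.26×10^4×10^-6 = 4.369×10^-4 mol/kg
α₀ = 1/(1 + K1/[H⁺] + K1K2/[H⁺]²) = 1/(1 + 10^+1.36 + 10^-0.28) = 0.04093
DIC = [CO2*]/α₀ = 4.369×10^-4 / 0.04093 = 10.7 mmol/kg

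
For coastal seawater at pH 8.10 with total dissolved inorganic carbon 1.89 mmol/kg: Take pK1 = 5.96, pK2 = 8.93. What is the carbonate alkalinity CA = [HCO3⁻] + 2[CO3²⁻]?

CA = [HCO3⁻] + 2[CO3²⁻] = (α₁ + 2α₂)·DIC
At pH 8.10: [H⁺]/K1 = 10^-2.14 = 0.0072444, K2/[H⁺] = 10^-0.83 = 0.14791
α₁ = 1/(1 + 0.0072444 + 0.14791) = 1/1.1552 = 0.8657; α₂ = α₁·K2/[H⁺] = 0.1280
α₁ + 2α₂ = 1.1218
CA = 1.1218 × 1.89 = 2.12 mmol/kg

CA = 2.12 mmol/kg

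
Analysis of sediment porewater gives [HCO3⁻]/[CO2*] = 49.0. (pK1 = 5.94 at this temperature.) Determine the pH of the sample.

From K1 = [H⁺][HCO3⁻]/[CO2*]:  pH = pK1 + log₁₀([HCO3⁻]/[CO2*])
log₁₀(49.0) = +1.690
pH = 5.94 + (+1.690) = 7.63

pH = 7.63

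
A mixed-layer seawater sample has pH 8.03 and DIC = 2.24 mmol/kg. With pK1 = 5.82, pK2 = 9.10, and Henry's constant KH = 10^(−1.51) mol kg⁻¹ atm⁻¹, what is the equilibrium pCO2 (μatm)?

pCO2 = 410 μatm

α₀ = 1 / (1 + K1/[H⁺] + K1K2/[H⁺]²) = 1 / (1 + 10^+2.21 + 10^+1.14)
   = 1 / (1 + 162.18 + 13.804) = 1/176.98 = 0.005650
[CO2*] = α₀ × DIC = 0.005650 × 2.24 = 0.01266 mmol/kg = 12.66 μmol/kg
pCO2 = [CO2*]/KH = 1.266×10^-5 / 3.090×10^-2 = 410 μatm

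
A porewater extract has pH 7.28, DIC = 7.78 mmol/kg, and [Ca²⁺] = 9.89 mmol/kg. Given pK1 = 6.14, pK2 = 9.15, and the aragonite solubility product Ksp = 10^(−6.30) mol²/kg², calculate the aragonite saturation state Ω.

α₂ = 1 / (1 + [H⁺]/K2 + [H⁺]²/(K1K2)) = 1 / (1 + 10^+1.87 + 10^+0.73)
   = 1 / (1 + 74.131 + 5.3703) = 1/80.501 = 0.01242
[CO3²⁻] = α₂ × DIC = 0.01242 × 7.78 = 0.09664 mmol/kg
Ksp = 10^(−6.30) = 5.012×10^-7
Ω = [Ca²⁺][CO3²⁻]/Ksp = (9.89×10^-3)(9.664×10^-5) / 5.012×10^-7 = 1.91

Ω = 1.91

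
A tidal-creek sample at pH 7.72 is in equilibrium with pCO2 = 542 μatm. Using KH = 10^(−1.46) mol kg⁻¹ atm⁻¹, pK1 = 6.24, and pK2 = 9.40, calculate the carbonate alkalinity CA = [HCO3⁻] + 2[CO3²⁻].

[CO2*] = KH · pCO2 = 10^(−1.46) × 542×10^-6 = 1.879×10^-5 mol/kg
α₀ = 1/(1 + K1/[H⁺] + K1K2/[H⁺]²) = 1/(1 + 10^+1.48 + 10^-0.20) = 0.03142
DIC = [CO2*]/α₀ = 1.879×10^-5 / 0.03142 = 0.5982 mmol/kg
CA = (α₁ + 2α₂)·DIC = (0.9488 + 2×0.01982) × 0.5982 = 0.591 mmol/kg

CA = 0.591 mmol/kg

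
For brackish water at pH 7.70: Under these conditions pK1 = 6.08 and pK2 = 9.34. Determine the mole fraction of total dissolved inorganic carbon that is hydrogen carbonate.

α₁ = 1 / (1 + [H⁺]/K1 + K2/[H⁺]) = 1 / (1 + 10^-1.62 + 10^-1.64)
   = 1 / (1 + 0.023988 + 0.022909) = 1/1.0469 = 0.9552

α₁ = 0.955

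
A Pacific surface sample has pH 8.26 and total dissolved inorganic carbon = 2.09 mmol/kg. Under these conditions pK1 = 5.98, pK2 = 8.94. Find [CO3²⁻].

α₂ = 1 / (1 + [H⁺]/K2 + [H⁺]²/(K1K2)) = 1 / (1 + 10^+0.68 + 10^-1.60)
   = 1 / (1 + 4.7863 + 0.025119) = 1/5.8114 = 0.1721
[CO3²⁻] = α₂ × DIC = 0.1721 × 2.09 = 0.360 mmol/kg

[CO3²⁻] = 0.360 mmol/kg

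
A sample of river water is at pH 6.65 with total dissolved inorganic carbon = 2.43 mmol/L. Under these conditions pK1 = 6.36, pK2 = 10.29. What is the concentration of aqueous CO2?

α₀ = 1 / (1 + K1/[H⁺] + K1K2/[H⁺]²) = 1 / (1 + 10^+0.29 + 10^-3.35)
   = 1 / (1 + 1.9498 + 0.00044668) = 1/2.9503 = 0.3389
[CO2*] = α₀ × DIC = 0.3389 × 2.43 = 0.824 mmol/L

[CO2*] = 0.824 mmol/L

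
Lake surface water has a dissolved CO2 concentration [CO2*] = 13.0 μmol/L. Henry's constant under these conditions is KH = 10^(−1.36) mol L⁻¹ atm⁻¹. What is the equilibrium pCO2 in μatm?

KH = 10^(−1.36) = 4.365×10^-2 mol L⁻¹ atm⁻¹
pCO2 = [CO2*]/KH = 13.0×10^-6 / 4.365×10^-2 = 2.98×10^-4 atm = 298 μatm

pCO2 = 298 μatm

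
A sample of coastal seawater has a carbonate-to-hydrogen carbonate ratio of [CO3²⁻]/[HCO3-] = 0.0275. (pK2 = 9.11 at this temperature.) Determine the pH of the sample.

pH = 7.55

From K2 = [H⁺][CO3²⁻]/[HCO3-]:  pH = pK2 + log₁₀([CO3²⁻]/[HCO3-])
log₁₀(0.0275) = -1.561
pH = 9.11 + (-1.561) = 7.55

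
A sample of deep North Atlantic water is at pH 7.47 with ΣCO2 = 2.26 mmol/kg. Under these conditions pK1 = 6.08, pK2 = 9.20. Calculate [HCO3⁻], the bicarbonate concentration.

α₁ = 1 / (1 + [H⁺]/K1 + K2/[H⁺]) = 1 / (1 + 10^-1.39 + 10^-1.73)
   = 1 / (1 + 0.040738 + 0.018621) = 1/1.0594 = 0.9440
[HCO3⁻] = α₁ × DIC = 0.9440 × 2.26 = 2.13 mmol/kg

[HCO3⁻] = 2.13 mmol/kg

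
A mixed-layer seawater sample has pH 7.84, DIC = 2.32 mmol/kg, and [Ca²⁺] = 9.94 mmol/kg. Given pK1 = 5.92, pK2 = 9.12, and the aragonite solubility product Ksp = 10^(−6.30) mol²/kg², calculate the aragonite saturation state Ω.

α₂ = 1 / (1 + [H⁺]/K2 + [H⁺]²/(K1K2)) = 1 / (1 + 10^+1.28 + 10^-0.64)
   = 1 / (1 + 19.055 + 0.22909) = 1/20.284 = 0.04930
[CO3²⁻] = α₂ × DIC = 0.04930 × 2.32 = 0.1144 mmol/kg
Ksp = 10^(−6.30) = 5.012×10^-7
Ω = [Ca²⁺][CO3²⁻]/Ksp = (9.94×10^-3)(1.144×10^-4) / 5.012×10^-7 = 2.27

Ω = 2.27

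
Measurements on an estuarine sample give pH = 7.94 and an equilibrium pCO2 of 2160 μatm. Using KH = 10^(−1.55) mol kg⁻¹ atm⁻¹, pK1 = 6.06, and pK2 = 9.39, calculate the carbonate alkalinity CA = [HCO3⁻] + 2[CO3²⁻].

[CO2*] = KH · pCO2 = 10^(−1.55) × 2160×10^-6 = 6.088×10^-5 mol/kg
α₀ = 1/(1 + K1/[H⁺] + K1K2/[H⁺]²) = 1/(1 + 10^+1.88 + 10^+0.43) = 0.01257
DIC = [CO2*]/α₀ = 6.088×10^-5 / 0.01257 = 4.843 mmol/kg
CA = (α₁ + 2α₂)·DIC = (0.9536 + 2×0.03383) × 4.843 = 4.95 mmol/kg

CA = 4.95 mmol/kg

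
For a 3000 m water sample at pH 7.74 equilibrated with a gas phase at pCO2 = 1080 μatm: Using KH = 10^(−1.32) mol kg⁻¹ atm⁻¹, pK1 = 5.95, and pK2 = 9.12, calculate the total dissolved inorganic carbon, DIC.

DIC = 3.37 mmol/kg

[CO2*] = KH · pCO2 = 10^(−1.32) × 1080×10^-6 = 5.169×10^-5 mol/kg
α₀ = 1/(1 + K1/[H⁺] + K1K2/[H⁺]²) = 1/(1 + 10^+1.79 + 10^+0.41) = 0.01533
DIC = [CO2*]/α₀ = 5.169×10^-5 / 0.01533 = 3.37 mmol/kg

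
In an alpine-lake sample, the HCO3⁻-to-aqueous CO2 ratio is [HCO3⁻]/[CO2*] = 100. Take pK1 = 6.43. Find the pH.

pH = 8.43

From K1 = [H⁺][HCO3⁻]/[CO2*]:  pH = pK1 + log₁₀([HCO3⁻]/[CO2*])
log₁₀(100) = +2.000
pH = 6.43 + (+2.000) = 8.43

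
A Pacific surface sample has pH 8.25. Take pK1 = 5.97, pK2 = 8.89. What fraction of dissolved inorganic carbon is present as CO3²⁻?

α₂ = 1 / (1 + [H⁺]/K2 + [H⁺]²/(K1K2)) = 1 / (1 + 10^+0.64 + 10^-1.64)
   = 1 / (1 + 4.3652 + 0.022909) = 1/5.3881 = 0.1856

α₂ = 0.186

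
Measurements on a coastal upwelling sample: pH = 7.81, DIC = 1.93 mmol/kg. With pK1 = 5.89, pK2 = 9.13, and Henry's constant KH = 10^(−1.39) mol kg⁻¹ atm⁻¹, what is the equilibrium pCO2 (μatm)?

pCO2 = 537 μatm

α₀ = 1 / (1 + K1/[H⁺] + K1K2/[H⁺]²) = 1 / (1 + 10^+1.92 + 10^+0.60)
   = 1 / (1 + 83.176 + 3.9811) = 1/88.157 = 0.01134
[CO2*] = α₀ × DIC = 0.01134 × 1.93 = 0.02189 mmol/kg
pCO2 = [CO2*]/KH = 2.189×10^-5 / 4.074×10^-2 = 537 μatm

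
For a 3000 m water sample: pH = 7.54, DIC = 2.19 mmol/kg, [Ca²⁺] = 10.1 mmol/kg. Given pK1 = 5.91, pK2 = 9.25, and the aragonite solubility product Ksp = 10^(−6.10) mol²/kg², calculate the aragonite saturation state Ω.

α₂ = 1 / (1 + [H⁺]/K2 + [H⁺]²/(K1K2)) = 1 / (1 + 10^+1.71 + 10^+0.08)
   = 1 / (1 + 51.286 + 1.2023) = 1/53.488 = 0.01870
[CO3²⁻] = α₂ × DIC = 0.01870 × 2.19 = 0.04094 mmol/kg
Ksp = 10^(−6.10) = 7.943×10^-7
Ω = [Ca²⁺][CO3²⁻]/Ksp = (10.1×10^-3)(4.094×10^-5) / 7.943×10^-7 = 0.521

Ω = 0.521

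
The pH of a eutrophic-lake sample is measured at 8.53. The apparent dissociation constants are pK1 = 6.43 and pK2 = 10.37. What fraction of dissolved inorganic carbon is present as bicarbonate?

α₁ = 0.978

α₁ = 1 / (1 + [H⁺]/K1 + K2/[H⁺]) = 1 / (1 + 10^-2.10 + 10^-1.84)
   = 1 / (1 + 0.0079433 + 0.014454) = 1/1.0224 = 0.9781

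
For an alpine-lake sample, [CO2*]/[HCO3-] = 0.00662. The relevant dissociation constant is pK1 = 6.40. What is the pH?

From K1 = [H⁺][HCO3-]/[CO2*]:  pH = pK1 − log₁₀([CO2*]/[HCO3-])
log₁₀(0.00662) = -2.179
pH = 6.40 − (-2.179) = 8.58

pH = 8.58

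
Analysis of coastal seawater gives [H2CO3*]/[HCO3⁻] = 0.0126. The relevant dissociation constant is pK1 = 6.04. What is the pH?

pH = 7.94

From K1 = [H⁺][HCO3⁻]/[H2CO3*]:  pH = pK1 − log₁₀([H2CO3*]/[HCO3⁻])
log₁₀(0.0126) = -1.900
pH = 6.04 − (-1.900) = 7.94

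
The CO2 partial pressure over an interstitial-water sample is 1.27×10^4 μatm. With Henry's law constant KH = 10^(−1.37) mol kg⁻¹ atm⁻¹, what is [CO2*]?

KH = 10^(−1.37) = 4.266×10^-2 mol kg⁻¹ atm⁻¹
[CO2*] = KH · pCO2 = 4.266×10^-2 × 1.27×10^4×10^-6 atm = 5.42×10^-4 mol/kg

[CO2*] = 542 μmol/kg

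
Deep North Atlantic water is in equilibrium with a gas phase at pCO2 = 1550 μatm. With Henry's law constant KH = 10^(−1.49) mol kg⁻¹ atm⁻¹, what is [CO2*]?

KH = 10^(−1.49) = 3.236×10^-2 mol kg⁻¹ atm⁻¹
[CO2*] = KH · pCO2 = 3.236×10^-2 × 1550×10^-6 atm = 5.02×10^-5 mol/kg

[CO2*] = 50.2 μmol/kg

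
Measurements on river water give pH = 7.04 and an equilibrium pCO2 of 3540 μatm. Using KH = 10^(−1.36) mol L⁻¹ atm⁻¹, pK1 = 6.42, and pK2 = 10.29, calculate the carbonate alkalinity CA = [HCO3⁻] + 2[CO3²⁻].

[CO2*] = KH · pCO2 = 10^(−1.36) × 3540×10^-6 = 1.545×10^-4 mol/L
α₀ = 1/(1 + K1/[H⁺] + K1K2/[H⁺]²) = 1/(1 + 10^+0.62 + 10^-2.63) = 0.1934
DIC = [CO2*]/α₀ = 1.545×10^-4 / 0.1934 = 0.7991 mmol/L
CA = (α₁ + 2α₂)·DIC = (0.8062 + 2×0.0004533) × 0.7991 = 0.645 mmol/L

CA = 0.645 mmol/L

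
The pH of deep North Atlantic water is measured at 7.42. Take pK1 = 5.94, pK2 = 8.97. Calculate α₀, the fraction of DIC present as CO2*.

α₀ = 0.0312

α₀ = 1 / (1 + K1/[H⁺] + K1K2/[H⁺]²) = 1 / (1 + 10^+1.48 + 10^-0.07)
   = 1 / (1 + 30.200 + 0.85114) = 1/32.051 = 0.03120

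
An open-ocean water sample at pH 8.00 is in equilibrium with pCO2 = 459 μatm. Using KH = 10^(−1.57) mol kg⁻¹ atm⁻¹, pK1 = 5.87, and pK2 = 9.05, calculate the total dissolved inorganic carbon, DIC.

DIC = 1.83 mmol/kg

[CO2*] = KH · pCO2 = 10^(−1.57) × 459×10^-6 = 1.235×10^-5 mol/kg
α₀ = 1/(1 + K1/[H⁺] + K1K2/[H⁺]²) = 1/(1 + 10^+2.13 + 10^+1.08) = 0.006760
DIC = [CO2*]/α₀ = 1.235×10^-5 / 0.006760 = 1.83 mmol/kg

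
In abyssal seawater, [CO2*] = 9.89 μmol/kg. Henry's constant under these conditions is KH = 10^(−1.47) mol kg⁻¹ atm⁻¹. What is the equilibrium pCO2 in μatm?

pCO2 = 292 μatm

KH = 10^(−1.47) = 3.388×10^-2 mol kg⁻¹ atm⁻¹
pCO2 = [CO2*]/KH = 9.89×10^-6 / 3.388×10^-2 = 2.92×10^-4 atm = 292 μatm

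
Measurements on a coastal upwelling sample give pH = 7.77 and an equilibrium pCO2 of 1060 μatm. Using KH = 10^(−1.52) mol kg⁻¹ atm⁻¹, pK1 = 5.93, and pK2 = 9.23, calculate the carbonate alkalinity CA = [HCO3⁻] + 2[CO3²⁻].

CA = 2.37 mmol/kg

[CO2*] = KH · pCO2 = 10^(−1.52) × 1060×10^-6 = 3.201×10^-5 mol/kg
α₀ = 1/(1 + K1/[H⁺] + K1K2/[H⁺]²) = 1/(1 + 10^+1.84 + 10^+0.38) = 0.01378
DIC = [CO2*]/α₀ = 3.201×10^-5 / 0.01378 = 2.323 mmol/kg
CA = (α₁ + 2α₂)·DIC = (0.9532 + 2×0.03305) × 2.323 = 2.37 mmol/kg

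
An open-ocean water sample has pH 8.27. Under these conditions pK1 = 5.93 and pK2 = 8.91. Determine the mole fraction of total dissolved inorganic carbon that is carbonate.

α₂ = 1 / (1 + [H⁺]/K2 + [H⁺]²/(K1K2)) = 1 / (1 + 10^+0.64 + 10^-1.70)
   = 1 / (1 + 4.3652 + 0.019953) = 1/5.3851 = 0.1857

α₂ = 0.186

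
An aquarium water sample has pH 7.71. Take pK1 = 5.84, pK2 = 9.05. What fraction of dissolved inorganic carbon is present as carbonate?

α₂ = 1 / (1 + [H⁺]/K2 + [H⁺]²/(K1K2)) = 1 / (1 + 10^+1.34 + 10^-0.53)
   = 1 / (1 + 21.878 + 0.29512) = 1/23.173 = 0.04315

α₂ = 0.0432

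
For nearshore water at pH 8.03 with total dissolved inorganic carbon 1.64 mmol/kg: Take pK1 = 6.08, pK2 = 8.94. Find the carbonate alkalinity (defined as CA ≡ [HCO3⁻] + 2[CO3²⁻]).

CA = [HCO3⁻] + 2[CO3²⁻] = (α₁ + 2α₂)·DIC
At pH 8.03: [H⁺]/K1 = 10^-1.95 = 0.011220, K2/[H⁺] = 10^-0.91 = 0.12303
α₁ = 1/(1 + 0.011220 + 0.12303) = 1/1.1342 = 0.8816; α₂ = α₁·K2/[H⁺] = 0.1085
α₁ + 2α₂ = 1.0986
CA = 1.0986 × 1.64 = 1.80 mmol/kg

CA = 1.80 mmol/kg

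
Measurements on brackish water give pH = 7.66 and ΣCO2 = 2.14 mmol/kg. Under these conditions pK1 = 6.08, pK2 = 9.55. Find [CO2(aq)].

[CO2*] = 0.0542 mmol/kg

α₀ = 1 / (1 + K1/[H⁺] + K1K2/[H⁺]²) = 1 / (1 + 10^+1.58 + 10^-0.31)
   = 1 / (1 + 38.019 + 0.48978) = 1/39.509 = 0.02531
[CO2*] = α₀ × DIC = 0.02531 × 2.14 = 0.0542 mmol/kg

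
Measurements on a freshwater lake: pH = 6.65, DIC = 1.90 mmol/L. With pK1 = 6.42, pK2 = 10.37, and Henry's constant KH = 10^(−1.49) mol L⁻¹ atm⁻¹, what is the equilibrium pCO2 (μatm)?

α₀ = 1 / (1 + K1/[H⁺] + K1K2/[H⁺]²) = 1 / (1 + 10^+0.23 + 10^-3.49)
   = 1 / (1 + 1.6982 + 0.00032359) = 1/2.6986 = 0.3706
[CO2*] = α₀ × DIC = 0.3706 × 1.90 = 0.7041 mmol/L
pCO2 = [CO2*]/KH = 7.041×10^-4 / 3.236×10^-2 = 2.18×10^4 μatm

pCO2 = 2.18×10^4 μatm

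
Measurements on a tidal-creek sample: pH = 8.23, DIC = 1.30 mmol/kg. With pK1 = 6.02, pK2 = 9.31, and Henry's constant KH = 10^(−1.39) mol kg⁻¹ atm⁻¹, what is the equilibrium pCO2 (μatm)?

pCO2 = 181 μatm

α₀ = 1 / (1 + K1/[H⁺] + K1K2/[H⁺]²) = 1 / (1 + 10^+2.21 + 10^+1.13)
   = 1 / (1 + 162.18 + 13.490) = 1/176.67 = 0.005660
[CO2*] = α₀ × DIC = 0.005660 × 1.30 = 0.007358 mmol/kg = 7.358 μmol/kg
pCO2 = [CO2*]/KH = 7.358×10^-6 / 4.074×10^-2 = 181 μatm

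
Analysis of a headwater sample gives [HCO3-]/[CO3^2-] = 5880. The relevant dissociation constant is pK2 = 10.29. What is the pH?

pH = 6.52

From K2 = [H⁺][CO3^2-]/[HCO3-]:  pH = pK2 − log₁₀([HCO3-]/[CO3^2-])
log₁₀(5880) = +3.769
pH = 10.29 − (+3.769) = 6.52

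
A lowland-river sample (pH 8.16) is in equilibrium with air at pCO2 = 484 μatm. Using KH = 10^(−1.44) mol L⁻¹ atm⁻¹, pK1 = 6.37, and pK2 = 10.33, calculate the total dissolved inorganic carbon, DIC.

[CO2*] = KH · pCO2 = 10^(−1.44) × 484×10^-6 = 1.757×10^-5 mol/L
α₀ = 1/(1 + K1/[H⁺] + K1K2/[H⁺]²) = 1/(1 + 10^+1.79 + 10^-0.38) = 0.01585
DIC = [CO2*]/α₀ = 1.757×10^-5 / 0.01585 = 1.11 mmol/L

DIC = 1.11 mmol/L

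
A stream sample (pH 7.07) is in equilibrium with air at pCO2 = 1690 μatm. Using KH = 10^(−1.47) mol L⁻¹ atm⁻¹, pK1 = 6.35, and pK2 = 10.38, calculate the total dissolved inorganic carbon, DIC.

DIC = 0.358 mmol/L

[CO2*] = KH · pCO2 = 10^(−1.47) × 1690×10^-6 = 5.726×10^-5 mol/L
α₀ = 1/(1 + K1/[H⁺] + K1K2/[H⁺]²) = 1/(1 + 10^+0.72 + 10^-2.59) = 0.1600
DIC = [CO2*]/α₀ = 5.726×10^-5 / 0.1600 = 0.358 mmol/L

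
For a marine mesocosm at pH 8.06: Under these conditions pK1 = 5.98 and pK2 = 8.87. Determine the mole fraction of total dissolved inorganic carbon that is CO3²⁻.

α₂ = 0.133

α₂ = 1 / (1 + [H⁺]/K2 + [H⁺]²/(K1K2)) = 1 / (1 + 10^+0.81 + 10^-1.27)
   = 1 / (1 + 6.4565 + 0.053703) = 1/7.5102 = 0.1332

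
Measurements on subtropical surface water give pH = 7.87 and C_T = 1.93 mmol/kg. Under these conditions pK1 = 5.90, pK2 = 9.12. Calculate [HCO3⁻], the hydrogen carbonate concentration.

α₁ = 1 / (1 + [H⁺]/K1 + K2/[H⁺]) = 1 / (1 + 10^-1.97 + 10^-1.25)
   = 1 / (1 + 0.010715 + 0.056234) = 1/1.0669 = 0.9373
[HCO3⁻] = α₁ × DIC = 0.9373 × 1.93 = 1.81 mmol/kg

[HCO3⁻] = 1.81 mmol/kg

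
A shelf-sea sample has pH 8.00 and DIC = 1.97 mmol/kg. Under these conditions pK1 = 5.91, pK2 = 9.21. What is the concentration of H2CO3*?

α₀ = 1 / (1 + K1/[H⁺] + K1K2/[H⁺]²) = 1 / (1 + 10^+2.09 + 10^+0.88)
   = 1 / (1 + 123.03 + 7.5858) = 1/131.61 = 0.007598
[CO2*] = α₀ × DIC = 0.007598 × 1.97 = 0.0150 mmol/kg = 15.0 μmol/kg

[CO2*] = 15.0 μmol/kg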